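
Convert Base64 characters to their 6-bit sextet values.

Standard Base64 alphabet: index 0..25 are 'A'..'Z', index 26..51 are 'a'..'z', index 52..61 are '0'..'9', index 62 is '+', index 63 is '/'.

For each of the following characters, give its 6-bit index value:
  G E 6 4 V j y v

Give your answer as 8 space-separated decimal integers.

'G': A..Z range, ord('G') − ord('A') = 6
'E': A..Z range, ord('E') − ord('A') = 4
'6': 0..9 range, 52 + ord('6') − ord('0') = 58
'4': 0..9 range, 52 + ord('4') − ord('0') = 56
'V': A..Z range, ord('V') − ord('A') = 21
'j': a..z range, 26 + ord('j') − ord('a') = 35
'y': a..z range, 26 + ord('y') − ord('a') = 50
'v': a..z range, 26 + ord('v') − ord('a') = 47

Answer: 6 4 58 56 21 35 50 47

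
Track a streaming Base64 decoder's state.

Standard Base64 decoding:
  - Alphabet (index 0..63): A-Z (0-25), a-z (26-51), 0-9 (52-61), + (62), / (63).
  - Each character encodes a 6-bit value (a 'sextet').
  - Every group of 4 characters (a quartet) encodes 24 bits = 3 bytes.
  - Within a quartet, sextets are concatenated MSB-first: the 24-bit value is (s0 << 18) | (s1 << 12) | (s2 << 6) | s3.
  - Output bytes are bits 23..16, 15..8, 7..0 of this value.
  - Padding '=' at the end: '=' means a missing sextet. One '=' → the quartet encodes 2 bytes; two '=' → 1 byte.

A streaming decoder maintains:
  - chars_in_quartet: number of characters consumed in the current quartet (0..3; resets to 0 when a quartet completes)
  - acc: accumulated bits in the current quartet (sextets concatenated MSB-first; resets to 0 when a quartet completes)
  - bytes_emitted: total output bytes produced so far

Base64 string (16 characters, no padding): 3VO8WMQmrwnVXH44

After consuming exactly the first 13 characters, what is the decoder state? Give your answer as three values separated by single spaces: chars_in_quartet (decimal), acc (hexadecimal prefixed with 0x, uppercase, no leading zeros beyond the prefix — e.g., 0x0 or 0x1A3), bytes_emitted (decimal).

After char 0 ('3'=55): chars_in_quartet=1 acc=0x37 bytes_emitted=0
After char 1 ('V'=21): chars_in_quartet=2 acc=0xDD5 bytes_emitted=0
After char 2 ('O'=14): chars_in_quartet=3 acc=0x3754E bytes_emitted=0
After char 3 ('8'=60): chars_in_quartet=4 acc=0xDD53BC -> emit DD 53 BC, reset; bytes_emitted=3
After char 4 ('W'=22): chars_in_quartet=1 acc=0x16 bytes_emitted=3
After char 5 ('M'=12): chars_in_quartet=2 acc=0x58C bytes_emitted=3
After char 6 ('Q'=16): chars_in_quartet=3 acc=0x16310 bytes_emitted=3
After char 7 ('m'=38): chars_in_quartet=4 acc=0x58C426 -> emit 58 C4 26, reset; bytes_emitted=6
After char 8 ('r'=43): chars_in_quartet=1 acc=0x2B bytes_emitted=6
After char 9 ('w'=48): chars_in_quartet=2 acc=0xAF0 bytes_emitted=6
After char 10 ('n'=39): chars_in_quartet=3 acc=0x2BC27 bytes_emitted=6
After char 11 ('V'=21): chars_in_quartet=4 acc=0xAF09D5 -> emit AF 09 D5, reset; bytes_emitted=9
After char 12 ('X'=23): chars_in_quartet=1 acc=0x17 bytes_emitted=9

Answer: 1 0x17 9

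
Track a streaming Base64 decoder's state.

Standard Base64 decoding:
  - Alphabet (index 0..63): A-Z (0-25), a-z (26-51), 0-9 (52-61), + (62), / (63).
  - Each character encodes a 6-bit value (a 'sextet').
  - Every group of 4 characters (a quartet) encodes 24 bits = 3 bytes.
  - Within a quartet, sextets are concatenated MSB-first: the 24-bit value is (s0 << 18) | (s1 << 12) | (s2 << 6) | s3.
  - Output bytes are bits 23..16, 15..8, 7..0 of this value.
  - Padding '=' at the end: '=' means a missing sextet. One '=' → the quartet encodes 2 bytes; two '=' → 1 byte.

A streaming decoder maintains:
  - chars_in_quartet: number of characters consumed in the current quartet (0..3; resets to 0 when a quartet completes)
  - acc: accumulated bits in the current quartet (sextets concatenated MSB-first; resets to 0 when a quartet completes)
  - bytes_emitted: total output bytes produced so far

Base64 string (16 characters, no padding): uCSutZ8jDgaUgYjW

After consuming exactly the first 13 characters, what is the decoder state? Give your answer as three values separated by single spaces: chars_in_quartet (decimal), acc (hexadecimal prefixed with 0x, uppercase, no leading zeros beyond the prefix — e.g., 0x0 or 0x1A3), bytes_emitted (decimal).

After char 0 ('u'=46): chars_in_quartet=1 acc=0x2E bytes_emitted=0
After char 1 ('C'=2): chars_in_quartet=2 acc=0xB82 bytes_emitted=0
After char 2 ('S'=18): chars_in_quartet=3 acc=0x2E092 bytes_emitted=0
After char 3 ('u'=46): chars_in_quartet=4 acc=0xB824AE -> emit B8 24 AE, reset; bytes_emitted=3
After char 4 ('t'=45): chars_in_quartet=1 acc=0x2D bytes_emitted=3
After char 5 ('Z'=25): chars_in_quartet=2 acc=0xB59 bytes_emitted=3
After char 6 ('8'=60): chars_in_quartet=3 acc=0x2D67C bytes_emitted=3
After char 7 ('j'=35): chars_in_quartet=4 acc=0xB59F23 -> emit B5 9F 23, reset; bytes_emitted=6
After char 8 ('D'=3): chars_in_quartet=1 acc=0x3 bytes_emitted=6
After char 9 ('g'=32): chars_in_quartet=2 acc=0xE0 bytes_emitted=6
After char 10 ('a'=26): chars_in_quartet=3 acc=0x381A bytes_emitted=6
After char 11 ('U'=20): chars_in_quartet=4 acc=0xE0694 -> emit 0E 06 94, reset; bytes_emitted=9
After char 12 ('g'=32): chars_in_quartet=1 acc=0x20 bytes_emitted=9

Answer: 1 0x20 9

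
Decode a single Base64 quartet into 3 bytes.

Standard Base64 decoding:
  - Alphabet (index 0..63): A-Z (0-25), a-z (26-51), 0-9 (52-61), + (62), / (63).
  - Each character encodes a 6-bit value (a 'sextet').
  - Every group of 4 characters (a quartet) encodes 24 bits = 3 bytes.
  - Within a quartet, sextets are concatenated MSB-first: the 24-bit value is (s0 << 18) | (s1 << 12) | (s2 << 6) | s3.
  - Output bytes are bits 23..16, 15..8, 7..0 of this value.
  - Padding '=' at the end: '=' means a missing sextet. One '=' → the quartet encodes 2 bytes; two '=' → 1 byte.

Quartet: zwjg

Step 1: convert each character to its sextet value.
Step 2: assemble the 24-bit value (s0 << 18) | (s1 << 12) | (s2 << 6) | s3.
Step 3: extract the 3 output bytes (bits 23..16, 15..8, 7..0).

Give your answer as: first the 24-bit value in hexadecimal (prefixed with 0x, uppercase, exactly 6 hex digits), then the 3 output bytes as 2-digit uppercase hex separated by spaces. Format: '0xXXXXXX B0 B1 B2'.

Sextets: z=51, w=48, j=35, g=32
24-bit: (51<<18) | (48<<12) | (35<<6) | 32
      = 0xCC0000 | 0x030000 | 0x0008C0 | 0x000020
      = 0xCF08E0
Bytes: (v>>16)&0xFF=CF, (v>>8)&0xFF=08, v&0xFF=E0

Answer: 0xCF08E0 CF 08 E0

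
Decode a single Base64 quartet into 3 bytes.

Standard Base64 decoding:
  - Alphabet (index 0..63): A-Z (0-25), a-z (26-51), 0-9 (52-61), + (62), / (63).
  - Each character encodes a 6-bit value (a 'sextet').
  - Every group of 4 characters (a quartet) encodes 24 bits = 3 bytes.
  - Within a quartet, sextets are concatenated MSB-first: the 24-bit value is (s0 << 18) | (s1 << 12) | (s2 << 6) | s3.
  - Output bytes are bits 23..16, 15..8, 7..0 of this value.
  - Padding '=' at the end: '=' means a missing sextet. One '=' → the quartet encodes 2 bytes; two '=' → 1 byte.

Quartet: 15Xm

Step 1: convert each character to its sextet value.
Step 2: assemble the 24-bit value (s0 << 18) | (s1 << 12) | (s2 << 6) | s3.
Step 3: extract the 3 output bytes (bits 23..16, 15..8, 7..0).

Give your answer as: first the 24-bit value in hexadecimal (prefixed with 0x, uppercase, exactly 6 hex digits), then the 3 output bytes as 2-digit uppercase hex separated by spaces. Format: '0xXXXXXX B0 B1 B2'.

Sextets: 1=53, 5=57, X=23, m=38
24-bit: (53<<18) | (57<<12) | (23<<6) | 38
      = 0xD40000 | 0x039000 | 0x0005C0 | 0x000026
      = 0xD795E6
Bytes: (v>>16)&0xFF=D7, (v>>8)&0xFF=95, v&0xFF=E6

Answer: 0xD795E6 D7 95 E6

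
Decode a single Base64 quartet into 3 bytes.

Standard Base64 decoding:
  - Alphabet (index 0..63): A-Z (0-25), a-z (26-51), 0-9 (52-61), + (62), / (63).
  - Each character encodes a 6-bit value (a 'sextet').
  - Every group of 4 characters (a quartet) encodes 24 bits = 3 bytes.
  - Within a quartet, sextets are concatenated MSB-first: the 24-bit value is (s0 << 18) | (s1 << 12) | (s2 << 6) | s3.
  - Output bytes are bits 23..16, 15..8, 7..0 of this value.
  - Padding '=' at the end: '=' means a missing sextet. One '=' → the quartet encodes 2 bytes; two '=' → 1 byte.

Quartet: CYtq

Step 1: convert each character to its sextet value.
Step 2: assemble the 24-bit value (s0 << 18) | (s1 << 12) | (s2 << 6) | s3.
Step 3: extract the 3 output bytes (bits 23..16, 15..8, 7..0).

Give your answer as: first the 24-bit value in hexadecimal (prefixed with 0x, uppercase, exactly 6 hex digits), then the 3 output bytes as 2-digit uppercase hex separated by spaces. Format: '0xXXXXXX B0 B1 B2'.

Answer: 0x098B6A 09 8B 6A

Derivation:
Sextets: C=2, Y=24, t=45, q=42
24-bit: (2<<18) | (24<<12) | (45<<6) | 42
      = 0x080000 | 0x018000 | 0x000B40 | 0x00002A
      = 0x098B6A
Bytes: (v>>16)&0xFF=09, (v>>8)&0xFF=8B, v&0xFF=6A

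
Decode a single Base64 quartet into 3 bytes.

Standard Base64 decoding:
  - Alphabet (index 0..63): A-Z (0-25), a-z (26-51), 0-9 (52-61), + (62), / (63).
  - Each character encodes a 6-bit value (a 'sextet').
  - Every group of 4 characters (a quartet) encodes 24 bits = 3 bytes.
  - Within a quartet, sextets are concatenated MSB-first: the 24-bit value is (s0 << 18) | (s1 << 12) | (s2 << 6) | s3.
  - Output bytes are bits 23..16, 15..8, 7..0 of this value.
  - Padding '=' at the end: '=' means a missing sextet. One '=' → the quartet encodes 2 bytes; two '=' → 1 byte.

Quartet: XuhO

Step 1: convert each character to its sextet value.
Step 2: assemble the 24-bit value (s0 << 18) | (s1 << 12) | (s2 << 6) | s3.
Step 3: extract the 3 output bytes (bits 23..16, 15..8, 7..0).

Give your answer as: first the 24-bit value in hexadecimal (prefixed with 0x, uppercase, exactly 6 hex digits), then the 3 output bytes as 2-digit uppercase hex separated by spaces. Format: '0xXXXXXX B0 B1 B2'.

Answer: 0x5EE84E 5E E8 4E

Derivation:
Sextets: X=23, u=46, h=33, O=14
24-bit: (23<<18) | (46<<12) | (33<<6) | 14
      = 0x5C0000 | 0x02E000 | 0x000840 | 0x00000E
      = 0x5EE84E
Bytes: (v>>16)&0xFF=5E, (v>>8)&0xFF=E8, v&0xFF=4E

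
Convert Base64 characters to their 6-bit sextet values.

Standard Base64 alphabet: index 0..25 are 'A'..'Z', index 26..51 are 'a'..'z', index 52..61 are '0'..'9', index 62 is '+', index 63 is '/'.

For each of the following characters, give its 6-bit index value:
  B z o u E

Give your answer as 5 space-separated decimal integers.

'B': A..Z range, ord('B') − ord('A') = 1
'z': a..z range, 26 + ord('z') − ord('a') = 51
'o': a..z range, 26 + ord('o') − ord('a') = 40
'u': a..z range, 26 + ord('u') − ord('a') = 46
'E': A..Z range, ord('E') − ord('A') = 4

Answer: 1 51 40 46 4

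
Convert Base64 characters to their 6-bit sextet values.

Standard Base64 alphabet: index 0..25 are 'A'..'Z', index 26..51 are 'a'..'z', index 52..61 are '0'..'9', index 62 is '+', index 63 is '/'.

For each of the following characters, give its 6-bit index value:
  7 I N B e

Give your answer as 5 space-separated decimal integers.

Answer: 59 8 13 1 30

Derivation:
'7': 0..9 range, 52 + ord('7') − ord('0') = 59
'I': A..Z range, ord('I') − ord('A') = 8
'N': A..Z range, ord('N') − ord('A') = 13
'B': A..Z range, ord('B') − ord('A') = 1
'e': a..z range, 26 + ord('e') − ord('a') = 30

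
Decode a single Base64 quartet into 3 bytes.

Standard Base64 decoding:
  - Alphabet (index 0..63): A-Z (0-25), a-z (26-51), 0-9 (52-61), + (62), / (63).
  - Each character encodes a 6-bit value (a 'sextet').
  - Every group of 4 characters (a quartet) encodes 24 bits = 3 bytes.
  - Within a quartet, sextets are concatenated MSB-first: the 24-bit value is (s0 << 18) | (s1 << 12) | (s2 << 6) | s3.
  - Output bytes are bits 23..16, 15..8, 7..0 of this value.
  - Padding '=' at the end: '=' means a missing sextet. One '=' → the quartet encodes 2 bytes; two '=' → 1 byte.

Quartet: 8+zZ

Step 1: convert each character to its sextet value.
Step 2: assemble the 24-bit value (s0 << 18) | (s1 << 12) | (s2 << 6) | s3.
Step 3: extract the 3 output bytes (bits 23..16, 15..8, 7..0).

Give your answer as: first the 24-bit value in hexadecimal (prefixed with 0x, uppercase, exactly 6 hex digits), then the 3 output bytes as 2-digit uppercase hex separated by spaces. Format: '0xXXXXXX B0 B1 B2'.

Sextets: 8=60, +=62, z=51, Z=25
24-bit: (60<<18) | (62<<12) | (51<<6) | 25
      = 0xF00000 | 0x03E000 | 0x000CC0 | 0x000019
      = 0xF3ECD9
Bytes: (v>>16)&0xFF=F3, (v>>8)&0xFF=EC, v&0xFF=D9

Answer: 0xF3ECD9 F3 EC D9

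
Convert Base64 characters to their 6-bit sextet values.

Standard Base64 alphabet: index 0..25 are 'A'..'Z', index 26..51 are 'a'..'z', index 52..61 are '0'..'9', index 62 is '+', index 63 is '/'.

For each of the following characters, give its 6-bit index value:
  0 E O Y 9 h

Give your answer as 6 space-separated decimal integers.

Answer: 52 4 14 24 61 33

Derivation:
'0': 0..9 range, 52 + ord('0') − ord('0') = 52
'E': A..Z range, ord('E') − ord('A') = 4
'O': A..Z range, ord('O') − ord('A') = 14
'Y': A..Z range, ord('Y') − ord('A') = 24
'9': 0..9 range, 52 + ord('9') − ord('0') = 61
'h': a..z range, 26 + ord('h') − ord('a') = 33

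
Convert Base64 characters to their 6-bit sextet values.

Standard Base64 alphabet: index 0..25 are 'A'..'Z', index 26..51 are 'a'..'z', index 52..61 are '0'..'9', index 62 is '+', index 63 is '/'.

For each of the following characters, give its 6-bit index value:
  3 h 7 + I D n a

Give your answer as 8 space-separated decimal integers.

'3': 0..9 range, 52 + ord('3') − ord('0') = 55
'h': a..z range, 26 + ord('h') − ord('a') = 33
'7': 0..9 range, 52 + ord('7') − ord('0') = 59
'+': index 62
'I': A..Z range, ord('I') − ord('A') = 8
'D': A..Z range, ord('D') − ord('A') = 3
'n': a..z range, 26 + ord('n') − ord('a') = 39
'a': a..z range, 26 + ord('a') − ord('a') = 26

Answer: 55 33 59 62 8 3 39 26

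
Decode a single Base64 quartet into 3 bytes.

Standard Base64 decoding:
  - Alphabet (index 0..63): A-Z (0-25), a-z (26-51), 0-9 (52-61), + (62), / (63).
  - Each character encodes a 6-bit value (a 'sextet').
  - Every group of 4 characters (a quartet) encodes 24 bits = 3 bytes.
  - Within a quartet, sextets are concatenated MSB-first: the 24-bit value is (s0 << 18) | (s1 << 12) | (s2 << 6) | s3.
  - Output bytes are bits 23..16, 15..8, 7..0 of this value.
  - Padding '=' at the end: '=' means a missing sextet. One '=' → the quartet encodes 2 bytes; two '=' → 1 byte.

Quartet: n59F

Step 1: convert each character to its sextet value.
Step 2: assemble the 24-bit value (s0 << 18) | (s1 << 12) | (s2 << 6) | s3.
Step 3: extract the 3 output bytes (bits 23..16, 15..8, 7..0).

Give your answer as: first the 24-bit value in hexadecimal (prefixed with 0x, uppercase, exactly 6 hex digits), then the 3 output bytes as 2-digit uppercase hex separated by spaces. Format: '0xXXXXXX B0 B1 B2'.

Answer: 0x9F9F45 9F 9F 45

Derivation:
Sextets: n=39, 5=57, 9=61, F=5
24-bit: (39<<18) | (57<<12) | (61<<6) | 5
      = 0x9C0000 | 0x039000 | 0x000F40 | 0x000005
      = 0x9F9F45
Bytes: (v>>16)&0xFF=9F, (v>>8)&0xFF=9F, v&0xFF=45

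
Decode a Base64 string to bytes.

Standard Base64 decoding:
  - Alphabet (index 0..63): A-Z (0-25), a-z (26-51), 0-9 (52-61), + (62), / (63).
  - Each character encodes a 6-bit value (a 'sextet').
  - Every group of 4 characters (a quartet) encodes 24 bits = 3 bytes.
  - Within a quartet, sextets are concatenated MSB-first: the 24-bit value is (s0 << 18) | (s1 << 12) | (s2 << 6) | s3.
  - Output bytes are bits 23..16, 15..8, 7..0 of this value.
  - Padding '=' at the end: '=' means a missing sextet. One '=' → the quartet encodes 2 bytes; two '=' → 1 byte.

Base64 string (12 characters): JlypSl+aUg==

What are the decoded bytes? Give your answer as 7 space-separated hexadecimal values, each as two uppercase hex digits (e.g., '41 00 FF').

After char 0 ('J'=9): chars_in_quartet=1 acc=0x9 bytes_emitted=0
After char 1 ('l'=37): chars_in_quartet=2 acc=0x265 bytes_emitted=0
After char 2 ('y'=50): chars_in_quartet=3 acc=0x9972 bytes_emitted=0
After char 3 ('p'=41): chars_in_quartet=4 acc=0x265CA9 -> emit 26 5C A9, reset; bytes_emitted=3
After char 4 ('S'=18): chars_in_quartet=1 acc=0x12 bytes_emitted=3
After char 5 ('l'=37): chars_in_quartet=2 acc=0x4A5 bytes_emitted=3
After char 6 ('+'=62): chars_in_quartet=3 acc=0x1297E bytes_emitted=3
After char 7 ('a'=26): chars_in_quartet=4 acc=0x4A5F9A -> emit 4A 5F 9A, reset; bytes_emitted=6
After char 8 ('U'=20): chars_in_quartet=1 acc=0x14 bytes_emitted=6
After char 9 ('g'=32): chars_in_quartet=2 acc=0x520 bytes_emitted=6
Padding '==': partial quartet acc=0x520 -> emit 52; bytes_emitted=7

Answer: 26 5C A9 4A 5F 9A 52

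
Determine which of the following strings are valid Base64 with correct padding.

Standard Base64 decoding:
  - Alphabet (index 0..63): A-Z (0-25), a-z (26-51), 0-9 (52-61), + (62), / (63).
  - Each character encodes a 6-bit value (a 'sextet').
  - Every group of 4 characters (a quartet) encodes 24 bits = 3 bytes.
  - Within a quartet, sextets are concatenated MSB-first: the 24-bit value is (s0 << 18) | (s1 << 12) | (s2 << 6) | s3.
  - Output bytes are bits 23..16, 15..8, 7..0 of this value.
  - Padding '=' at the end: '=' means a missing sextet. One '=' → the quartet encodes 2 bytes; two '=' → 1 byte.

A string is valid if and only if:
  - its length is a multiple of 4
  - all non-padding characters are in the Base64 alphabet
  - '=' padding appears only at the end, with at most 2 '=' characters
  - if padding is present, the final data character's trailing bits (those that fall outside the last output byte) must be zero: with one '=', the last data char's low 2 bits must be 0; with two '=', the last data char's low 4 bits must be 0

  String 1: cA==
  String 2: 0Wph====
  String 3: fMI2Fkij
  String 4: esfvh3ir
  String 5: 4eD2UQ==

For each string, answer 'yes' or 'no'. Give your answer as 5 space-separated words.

Answer: yes no yes yes yes

Derivation:
String 1: 'cA==' → valid
String 2: '0Wph====' → invalid (4 pad chars (max 2))
String 3: 'fMI2Fkij' → valid
String 4: 'esfvh3ir' → valid
String 5: '4eD2UQ==' → valid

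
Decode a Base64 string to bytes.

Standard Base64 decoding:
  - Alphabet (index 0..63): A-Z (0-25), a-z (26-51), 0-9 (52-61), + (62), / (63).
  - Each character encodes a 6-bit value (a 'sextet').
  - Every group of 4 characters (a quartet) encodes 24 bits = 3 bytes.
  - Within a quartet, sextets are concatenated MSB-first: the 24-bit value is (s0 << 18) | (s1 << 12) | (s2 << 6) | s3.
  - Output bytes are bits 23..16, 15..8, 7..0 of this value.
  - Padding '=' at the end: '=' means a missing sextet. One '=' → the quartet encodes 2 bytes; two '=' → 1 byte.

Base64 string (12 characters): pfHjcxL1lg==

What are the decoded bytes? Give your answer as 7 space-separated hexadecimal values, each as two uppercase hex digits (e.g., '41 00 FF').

After char 0 ('p'=41): chars_in_quartet=1 acc=0x29 bytes_emitted=0
After char 1 ('f'=31): chars_in_quartet=2 acc=0xA5F bytes_emitted=0
After char 2 ('H'=7): chars_in_quartet=3 acc=0x297C7 bytes_emitted=0
After char 3 ('j'=35): chars_in_quartet=4 acc=0xA5F1E3 -> emit A5 F1 E3, reset; bytes_emitted=3
After char 4 ('c'=28): chars_in_quartet=1 acc=0x1C bytes_emitted=3
After char 5 ('x'=49): chars_in_quartet=2 acc=0x731 bytes_emitted=3
After char 6 ('L'=11): chars_in_quartet=3 acc=0x1CC4B bytes_emitted=3
After char 7 ('1'=53): chars_in_quartet=4 acc=0x7312F5 -> emit 73 12 F5, reset; bytes_emitted=6
After char 8 ('l'=37): chars_in_quartet=1 acc=0x25 bytes_emitted=6
After char 9 ('g'=32): chars_in_quartet=2 acc=0x960 bytes_emitted=6
Padding '==': partial quartet acc=0x960 -> emit 96; bytes_emitted=7

Answer: A5 F1 E3 73 12 F5 96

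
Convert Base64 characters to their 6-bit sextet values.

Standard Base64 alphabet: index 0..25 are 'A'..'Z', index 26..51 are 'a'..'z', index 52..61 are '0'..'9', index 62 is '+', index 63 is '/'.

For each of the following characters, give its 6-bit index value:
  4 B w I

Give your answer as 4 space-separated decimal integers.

Answer: 56 1 48 8

Derivation:
'4': 0..9 range, 52 + ord('4') − ord('0') = 56
'B': A..Z range, ord('B') − ord('A') = 1
'w': a..z range, 26 + ord('w') − ord('a') = 48
'I': A..Z range, ord('I') − ord('A') = 8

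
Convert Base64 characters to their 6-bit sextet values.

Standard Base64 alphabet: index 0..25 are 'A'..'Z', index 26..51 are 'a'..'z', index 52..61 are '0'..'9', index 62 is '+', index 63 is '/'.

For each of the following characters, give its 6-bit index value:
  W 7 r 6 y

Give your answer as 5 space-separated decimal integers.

Answer: 22 59 43 58 50

Derivation:
'W': A..Z range, ord('W') − ord('A') = 22
'7': 0..9 range, 52 + ord('7') − ord('0') = 59
'r': a..z range, 26 + ord('r') − ord('a') = 43
'6': 0..9 range, 52 + ord('6') − ord('0') = 58
'y': a..z range, 26 + ord('y') − ord('a') = 50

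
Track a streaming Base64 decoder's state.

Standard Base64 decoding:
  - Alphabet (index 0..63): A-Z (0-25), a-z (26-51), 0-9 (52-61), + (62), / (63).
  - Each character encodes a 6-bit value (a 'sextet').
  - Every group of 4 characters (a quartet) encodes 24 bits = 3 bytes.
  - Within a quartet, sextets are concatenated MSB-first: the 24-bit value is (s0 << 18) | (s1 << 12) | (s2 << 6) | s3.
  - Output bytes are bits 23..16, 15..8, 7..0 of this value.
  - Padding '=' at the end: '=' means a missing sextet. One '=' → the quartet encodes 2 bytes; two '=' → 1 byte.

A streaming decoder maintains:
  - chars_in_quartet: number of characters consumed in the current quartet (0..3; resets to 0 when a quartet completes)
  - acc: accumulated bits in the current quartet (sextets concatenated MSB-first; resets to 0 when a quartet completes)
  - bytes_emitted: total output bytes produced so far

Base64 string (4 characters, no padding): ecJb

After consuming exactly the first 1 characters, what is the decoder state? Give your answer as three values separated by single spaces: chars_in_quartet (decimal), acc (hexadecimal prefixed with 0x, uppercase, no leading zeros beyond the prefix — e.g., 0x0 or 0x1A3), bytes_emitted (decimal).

Answer: 1 0x1E 0

Derivation:
After char 0 ('e'=30): chars_in_quartet=1 acc=0x1E bytes_emitted=0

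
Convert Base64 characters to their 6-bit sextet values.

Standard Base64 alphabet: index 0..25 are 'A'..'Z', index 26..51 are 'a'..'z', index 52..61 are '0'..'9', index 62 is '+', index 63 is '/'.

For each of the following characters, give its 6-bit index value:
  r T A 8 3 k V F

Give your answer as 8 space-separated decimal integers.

Answer: 43 19 0 60 55 36 21 5

Derivation:
'r': a..z range, 26 + ord('r') − ord('a') = 43
'T': A..Z range, ord('T') − ord('A') = 19
'A': A..Z range, ord('A') − ord('A') = 0
'8': 0..9 range, 52 + ord('8') − ord('0') = 60
'3': 0..9 range, 52 + ord('3') − ord('0') = 55
'k': a..z range, 26 + ord('k') − ord('a') = 36
'V': A..Z range, ord('V') − ord('A') = 21
'F': A..Z range, ord('F') − ord('A') = 5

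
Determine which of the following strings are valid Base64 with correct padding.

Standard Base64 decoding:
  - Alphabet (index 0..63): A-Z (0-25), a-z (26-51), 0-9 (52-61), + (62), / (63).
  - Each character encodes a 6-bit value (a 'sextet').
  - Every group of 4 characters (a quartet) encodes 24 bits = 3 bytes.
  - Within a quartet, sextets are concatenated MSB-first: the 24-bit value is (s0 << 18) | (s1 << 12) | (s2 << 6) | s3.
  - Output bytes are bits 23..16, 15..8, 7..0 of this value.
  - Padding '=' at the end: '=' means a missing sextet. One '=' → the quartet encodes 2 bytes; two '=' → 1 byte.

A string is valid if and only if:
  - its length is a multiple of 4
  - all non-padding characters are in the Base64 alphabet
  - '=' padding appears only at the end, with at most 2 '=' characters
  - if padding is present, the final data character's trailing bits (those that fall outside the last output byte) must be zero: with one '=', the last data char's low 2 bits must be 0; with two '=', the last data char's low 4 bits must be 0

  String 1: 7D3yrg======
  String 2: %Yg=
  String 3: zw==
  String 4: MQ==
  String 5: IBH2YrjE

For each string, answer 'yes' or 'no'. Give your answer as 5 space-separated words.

Answer: no no yes yes yes

Derivation:
String 1: '7D3yrg======' → invalid (6 pad chars (max 2))
String 2: '%Yg=' → invalid (bad char(s): ['%'])
String 3: 'zw==' → valid
String 4: 'MQ==' → valid
String 5: 'IBH2YrjE' → valid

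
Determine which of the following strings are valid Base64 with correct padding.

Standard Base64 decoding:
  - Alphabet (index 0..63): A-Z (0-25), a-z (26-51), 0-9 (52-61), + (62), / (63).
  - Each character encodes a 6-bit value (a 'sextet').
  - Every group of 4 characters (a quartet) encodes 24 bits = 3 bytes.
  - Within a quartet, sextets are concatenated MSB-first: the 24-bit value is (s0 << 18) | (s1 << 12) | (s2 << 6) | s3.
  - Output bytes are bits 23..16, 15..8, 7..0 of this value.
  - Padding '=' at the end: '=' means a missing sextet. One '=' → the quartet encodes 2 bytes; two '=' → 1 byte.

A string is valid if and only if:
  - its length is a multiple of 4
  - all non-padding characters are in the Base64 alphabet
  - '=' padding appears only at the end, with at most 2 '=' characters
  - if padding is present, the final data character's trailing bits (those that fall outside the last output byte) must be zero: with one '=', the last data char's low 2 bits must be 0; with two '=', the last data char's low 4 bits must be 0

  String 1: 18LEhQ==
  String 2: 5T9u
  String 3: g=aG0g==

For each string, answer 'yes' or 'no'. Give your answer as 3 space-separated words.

String 1: '18LEhQ==' → valid
String 2: '5T9u' → valid
String 3: 'g=aG0g==' → invalid (bad char(s): ['=']; '=' in middle)

Answer: yes yes no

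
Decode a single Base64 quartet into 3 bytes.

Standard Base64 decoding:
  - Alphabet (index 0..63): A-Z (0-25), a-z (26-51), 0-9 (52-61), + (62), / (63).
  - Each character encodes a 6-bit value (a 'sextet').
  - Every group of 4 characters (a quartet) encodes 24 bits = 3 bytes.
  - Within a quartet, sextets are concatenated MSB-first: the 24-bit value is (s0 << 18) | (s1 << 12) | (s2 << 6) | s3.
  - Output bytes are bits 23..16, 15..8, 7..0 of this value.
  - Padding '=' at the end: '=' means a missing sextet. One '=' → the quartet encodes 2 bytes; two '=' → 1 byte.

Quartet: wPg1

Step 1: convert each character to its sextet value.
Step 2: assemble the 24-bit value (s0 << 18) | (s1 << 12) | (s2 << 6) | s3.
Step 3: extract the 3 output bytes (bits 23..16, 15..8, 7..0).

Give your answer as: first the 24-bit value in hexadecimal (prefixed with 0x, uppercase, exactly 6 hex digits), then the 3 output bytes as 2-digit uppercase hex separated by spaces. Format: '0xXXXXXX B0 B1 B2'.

Sextets: w=48, P=15, g=32, 1=53
24-bit: (48<<18) | (15<<12) | (32<<6) | 53
      = 0xC00000 | 0x00F000 | 0x000800 | 0x000035
      = 0xC0F835
Bytes: (v>>16)&0xFF=C0, (v>>8)&0xFF=F8, v&0xFF=35

Answer: 0xC0F835 C0 F8 35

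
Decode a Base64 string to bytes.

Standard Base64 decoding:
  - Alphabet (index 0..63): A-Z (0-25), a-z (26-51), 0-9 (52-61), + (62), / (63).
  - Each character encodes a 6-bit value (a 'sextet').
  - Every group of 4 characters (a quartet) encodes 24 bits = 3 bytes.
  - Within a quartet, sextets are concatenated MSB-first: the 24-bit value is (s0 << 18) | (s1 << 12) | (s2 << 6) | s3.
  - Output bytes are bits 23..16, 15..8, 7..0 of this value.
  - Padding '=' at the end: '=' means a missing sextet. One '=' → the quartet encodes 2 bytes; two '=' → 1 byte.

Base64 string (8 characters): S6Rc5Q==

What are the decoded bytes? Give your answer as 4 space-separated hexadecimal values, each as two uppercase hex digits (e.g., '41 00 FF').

After char 0 ('S'=18): chars_in_quartet=1 acc=0x12 bytes_emitted=0
After char 1 ('6'=58): chars_in_quartet=2 acc=0x4BA bytes_emitted=0
After char 2 ('R'=17): chars_in_quartet=3 acc=0x12E91 bytes_emitted=0
After char 3 ('c'=28): chars_in_quartet=4 acc=0x4BA45C -> emit 4B A4 5C, reset; bytes_emitted=3
After char 4 ('5'=57): chars_in_quartet=1 acc=0x39 bytes_emitted=3
After char 5 ('Q'=16): chars_in_quartet=2 acc=0xE50 bytes_emitted=3
Padding '==': partial quartet acc=0xE50 -> emit E5; bytes_emitted=4

Answer: 4B A4 5C E5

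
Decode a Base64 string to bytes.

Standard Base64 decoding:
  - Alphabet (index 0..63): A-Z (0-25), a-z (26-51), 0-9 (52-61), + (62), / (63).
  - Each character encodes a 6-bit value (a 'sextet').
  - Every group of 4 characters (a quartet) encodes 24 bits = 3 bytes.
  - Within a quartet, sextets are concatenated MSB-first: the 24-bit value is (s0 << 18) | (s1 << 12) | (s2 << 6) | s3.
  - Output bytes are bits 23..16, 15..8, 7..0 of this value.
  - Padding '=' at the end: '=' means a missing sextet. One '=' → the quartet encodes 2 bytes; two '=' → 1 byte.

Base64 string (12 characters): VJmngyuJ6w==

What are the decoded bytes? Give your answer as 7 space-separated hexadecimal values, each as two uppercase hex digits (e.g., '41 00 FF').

Answer: 54 99 A7 83 2B 89 EB

Derivation:
After char 0 ('V'=21): chars_in_quartet=1 acc=0x15 bytes_emitted=0
After char 1 ('J'=9): chars_in_quartet=2 acc=0x549 bytes_emitted=0
After char 2 ('m'=38): chars_in_quartet=3 acc=0x15266 bytes_emitted=0
After char 3 ('n'=39): chars_in_quartet=4 acc=0x5499A7 -> emit 54 99 A7, reset; bytes_emitted=3
After char 4 ('g'=32): chars_in_quartet=1 acc=0x20 bytes_emitted=3
After char 5 ('y'=50): chars_in_quartet=2 acc=0x832 bytes_emitted=3
After char 6 ('u'=46): chars_in_quartet=3 acc=0x20CAE bytes_emitted=3
After char 7 ('J'=9): chars_in_quartet=4 acc=0x832B89 -> emit 83 2B 89, reset; bytes_emitted=6
After char 8 ('6'=58): chars_in_quartet=1 acc=0x3A bytes_emitted=6
After char 9 ('w'=48): chars_in_quartet=2 acc=0xEB0 bytes_emitted=6
Padding '==': partial quartet acc=0xEB0 -> emit EB; bytes_emitted=7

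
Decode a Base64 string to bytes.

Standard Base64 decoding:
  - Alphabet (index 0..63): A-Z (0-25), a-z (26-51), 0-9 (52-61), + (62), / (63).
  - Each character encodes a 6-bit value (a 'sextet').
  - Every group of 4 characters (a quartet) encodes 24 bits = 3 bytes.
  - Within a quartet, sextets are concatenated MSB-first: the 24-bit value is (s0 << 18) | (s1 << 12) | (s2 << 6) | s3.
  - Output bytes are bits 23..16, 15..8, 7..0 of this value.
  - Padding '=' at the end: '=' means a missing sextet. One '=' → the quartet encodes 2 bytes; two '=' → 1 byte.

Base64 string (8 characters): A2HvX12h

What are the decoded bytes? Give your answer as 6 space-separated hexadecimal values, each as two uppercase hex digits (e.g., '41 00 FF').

Answer: 03 61 EF 5F 5D A1

Derivation:
After char 0 ('A'=0): chars_in_quartet=1 acc=0x0 bytes_emitted=0
After char 1 ('2'=54): chars_in_quartet=2 acc=0x36 bytes_emitted=0
After char 2 ('H'=7): chars_in_quartet=3 acc=0xD87 bytes_emitted=0
After char 3 ('v'=47): chars_in_quartet=4 acc=0x361EF -> emit 03 61 EF, reset; bytes_emitted=3
After char 4 ('X'=23): chars_in_quartet=1 acc=0x17 bytes_emitted=3
After char 5 ('1'=53): chars_in_quartet=2 acc=0x5F5 bytes_emitted=3
After char 6 ('2'=54): chars_in_quartet=3 acc=0x17D76 bytes_emitted=3
After char 7 ('h'=33): chars_in_quartet=4 acc=0x5F5DA1 -> emit 5F 5D A1, reset; bytes_emitted=6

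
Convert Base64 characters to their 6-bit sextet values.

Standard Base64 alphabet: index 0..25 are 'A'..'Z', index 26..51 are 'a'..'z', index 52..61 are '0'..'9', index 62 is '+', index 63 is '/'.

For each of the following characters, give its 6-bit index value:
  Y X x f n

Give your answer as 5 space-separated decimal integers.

Answer: 24 23 49 31 39

Derivation:
'Y': A..Z range, ord('Y') − ord('A') = 24
'X': A..Z range, ord('X') − ord('A') = 23
'x': a..z range, 26 + ord('x') − ord('a') = 49
'f': a..z range, 26 + ord('f') − ord('a') = 31
'n': a..z range, 26 + ord('n') − ord('a') = 39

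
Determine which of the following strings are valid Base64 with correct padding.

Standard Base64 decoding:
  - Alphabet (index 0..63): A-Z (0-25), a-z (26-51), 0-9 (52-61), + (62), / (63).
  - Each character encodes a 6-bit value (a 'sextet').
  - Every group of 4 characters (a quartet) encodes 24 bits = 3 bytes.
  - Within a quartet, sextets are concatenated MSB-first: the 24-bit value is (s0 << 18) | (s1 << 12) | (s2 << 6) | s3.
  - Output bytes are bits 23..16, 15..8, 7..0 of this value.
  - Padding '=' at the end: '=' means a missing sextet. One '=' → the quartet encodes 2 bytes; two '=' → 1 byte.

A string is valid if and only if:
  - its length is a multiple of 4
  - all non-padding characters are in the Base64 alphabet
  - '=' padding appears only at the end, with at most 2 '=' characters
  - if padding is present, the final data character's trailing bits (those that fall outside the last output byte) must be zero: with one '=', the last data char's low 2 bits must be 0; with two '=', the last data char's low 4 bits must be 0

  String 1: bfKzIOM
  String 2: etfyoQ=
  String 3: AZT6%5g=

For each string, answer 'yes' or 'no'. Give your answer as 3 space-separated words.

Answer: no no no

Derivation:
String 1: 'bfKzIOM' → invalid (len=7 not mult of 4)
String 2: 'etfyoQ=' → invalid (len=7 not mult of 4)
String 3: 'AZT6%5g=' → invalid (bad char(s): ['%'])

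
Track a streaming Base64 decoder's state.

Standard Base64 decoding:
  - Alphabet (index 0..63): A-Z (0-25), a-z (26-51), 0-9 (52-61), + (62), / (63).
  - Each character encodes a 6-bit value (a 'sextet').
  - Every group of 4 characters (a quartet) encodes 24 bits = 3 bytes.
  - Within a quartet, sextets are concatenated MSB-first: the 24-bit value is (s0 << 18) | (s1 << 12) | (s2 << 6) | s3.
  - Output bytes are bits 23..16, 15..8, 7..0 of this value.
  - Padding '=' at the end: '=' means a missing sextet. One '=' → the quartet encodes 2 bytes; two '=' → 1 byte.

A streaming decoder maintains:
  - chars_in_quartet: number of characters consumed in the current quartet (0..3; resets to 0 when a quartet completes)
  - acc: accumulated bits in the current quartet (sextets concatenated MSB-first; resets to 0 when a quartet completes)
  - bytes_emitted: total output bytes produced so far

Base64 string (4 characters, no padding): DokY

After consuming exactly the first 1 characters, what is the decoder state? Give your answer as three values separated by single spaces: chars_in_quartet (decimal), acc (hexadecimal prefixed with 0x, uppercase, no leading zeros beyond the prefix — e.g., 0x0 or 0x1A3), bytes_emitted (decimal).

After char 0 ('D'=3): chars_in_quartet=1 acc=0x3 bytes_emitted=0

Answer: 1 0x3 0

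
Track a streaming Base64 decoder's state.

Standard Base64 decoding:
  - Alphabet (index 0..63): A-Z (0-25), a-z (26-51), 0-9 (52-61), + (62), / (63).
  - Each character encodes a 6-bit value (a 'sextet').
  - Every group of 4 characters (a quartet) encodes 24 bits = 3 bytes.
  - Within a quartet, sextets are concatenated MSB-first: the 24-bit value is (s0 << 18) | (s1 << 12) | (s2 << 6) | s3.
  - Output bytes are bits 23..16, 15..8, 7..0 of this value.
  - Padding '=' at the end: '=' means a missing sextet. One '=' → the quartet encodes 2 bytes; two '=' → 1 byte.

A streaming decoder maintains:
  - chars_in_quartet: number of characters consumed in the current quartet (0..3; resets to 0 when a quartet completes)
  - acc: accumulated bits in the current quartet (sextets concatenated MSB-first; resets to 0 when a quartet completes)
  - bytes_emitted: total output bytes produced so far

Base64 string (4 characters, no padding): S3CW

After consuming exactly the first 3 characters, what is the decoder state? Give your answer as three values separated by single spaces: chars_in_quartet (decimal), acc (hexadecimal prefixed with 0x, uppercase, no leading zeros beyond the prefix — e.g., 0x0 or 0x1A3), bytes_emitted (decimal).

After char 0 ('S'=18): chars_in_quartet=1 acc=0x12 bytes_emitted=0
After char 1 ('3'=55): chars_in_quartet=2 acc=0x4B7 bytes_emitted=0
After char 2 ('C'=2): chars_in_quartet=3 acc=0x12DC2 bytes_emitted=0

Answer: 3 0x12DC2 0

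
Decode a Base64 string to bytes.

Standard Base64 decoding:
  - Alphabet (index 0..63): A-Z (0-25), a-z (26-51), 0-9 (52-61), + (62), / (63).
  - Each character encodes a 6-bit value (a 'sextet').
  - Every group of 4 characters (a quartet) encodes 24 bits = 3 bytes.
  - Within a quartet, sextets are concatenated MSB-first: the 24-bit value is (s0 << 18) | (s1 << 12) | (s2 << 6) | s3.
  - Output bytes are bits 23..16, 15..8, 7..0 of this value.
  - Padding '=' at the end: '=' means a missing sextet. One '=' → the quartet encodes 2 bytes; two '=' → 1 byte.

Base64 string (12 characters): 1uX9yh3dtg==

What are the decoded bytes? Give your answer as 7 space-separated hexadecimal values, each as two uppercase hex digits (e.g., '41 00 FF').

Answer: D6 E5 FD CA 1D DD B6

Derivation:
After char 0 ('1'=53): chars_in_quartet=1 acc=0x35 bytes_emitted=0
After char 1 ('u'=46): chars_in_quartet=2 acc=0xD6E bytes_emitted=0
After char 2 ('X'=23): chars_in_quartet=3 acc=0x35B97 bytes_emitted=0
After char 3 ('9'=61): chars_in_quartet=4 acc=0xD6E5FD -> emit D6 E5 FD, reset; bytes_emitted=3
After char 4 ('y'=50): chars_in_quartet=1 acc=0x32 bytes_emitted=3
After char 5 ('h'=33): chars_in_quartet=2 acc=0xCA1 bytes_emitted=3
After char 6 ('3'=55): chars_in_quartet=3 acc=0x32877 bytes_emitted=3
After char 7 ('d'=29): chars_in_quartet=4 acc=0xCA1DDD -> emit CA 1D DD, reset; bytes_emitted=6
After char 8 ('t'=45): chars_in_quartet=1 acc=0x2D bytes_emitted=6
After char 9 ('g'=32): chars_in_quartet=2 acc=0xB60 bytes_emitted=6
Padding '==': partial quartet acc=0xB60 -> emit B6; bytes_emitted=7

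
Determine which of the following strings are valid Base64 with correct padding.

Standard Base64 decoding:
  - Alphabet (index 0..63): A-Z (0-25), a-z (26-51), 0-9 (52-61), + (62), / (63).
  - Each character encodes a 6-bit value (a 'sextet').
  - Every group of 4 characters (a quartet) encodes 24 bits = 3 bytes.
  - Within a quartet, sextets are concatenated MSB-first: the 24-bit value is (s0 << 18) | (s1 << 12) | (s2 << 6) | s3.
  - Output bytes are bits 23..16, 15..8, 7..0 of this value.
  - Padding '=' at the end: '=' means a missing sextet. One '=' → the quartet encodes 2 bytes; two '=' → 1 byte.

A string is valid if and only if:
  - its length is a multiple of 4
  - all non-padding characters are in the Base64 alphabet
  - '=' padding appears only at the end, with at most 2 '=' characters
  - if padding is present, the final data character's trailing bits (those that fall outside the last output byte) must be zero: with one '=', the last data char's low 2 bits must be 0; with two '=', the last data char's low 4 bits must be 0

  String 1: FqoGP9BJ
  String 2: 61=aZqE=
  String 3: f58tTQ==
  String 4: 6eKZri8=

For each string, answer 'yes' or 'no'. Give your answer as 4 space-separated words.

Answer: yes no yes yes

Derivation:
String 1: 'FqoGP9BJ' → valid
String 2: '61=aZqE=' → invalid (bad char(s): ['=']; '=' in middle)
String 3: 'f58tTQ==' → valid
String 4: '6eKZri8=' → valid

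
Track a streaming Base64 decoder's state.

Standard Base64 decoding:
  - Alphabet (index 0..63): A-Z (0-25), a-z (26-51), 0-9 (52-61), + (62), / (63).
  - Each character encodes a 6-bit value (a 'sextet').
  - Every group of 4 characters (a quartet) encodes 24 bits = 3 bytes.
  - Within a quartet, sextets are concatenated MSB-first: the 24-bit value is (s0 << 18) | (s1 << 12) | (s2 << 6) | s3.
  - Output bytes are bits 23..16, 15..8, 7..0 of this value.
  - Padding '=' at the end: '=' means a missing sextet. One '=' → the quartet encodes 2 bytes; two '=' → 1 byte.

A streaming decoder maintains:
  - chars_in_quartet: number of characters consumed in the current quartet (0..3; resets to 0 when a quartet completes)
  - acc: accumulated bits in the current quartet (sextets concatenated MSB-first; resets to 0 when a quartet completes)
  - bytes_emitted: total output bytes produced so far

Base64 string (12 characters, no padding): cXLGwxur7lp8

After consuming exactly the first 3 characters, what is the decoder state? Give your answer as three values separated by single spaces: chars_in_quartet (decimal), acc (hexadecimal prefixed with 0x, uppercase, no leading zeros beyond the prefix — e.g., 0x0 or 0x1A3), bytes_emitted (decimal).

Answer: 3 0x1C5CB 0

Derivation:
After char 0 ('c'=28): chars_in_quartet=1 acc=0x1C bytes_emitted=0
After char 1 ('X'=23): chars_in_quartet=2 acc=0x717 bytes_emitted=0
After char 2 ('L'=11): chars_in_quartet=3 acc=0x1C5CB bytes_emitted=0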